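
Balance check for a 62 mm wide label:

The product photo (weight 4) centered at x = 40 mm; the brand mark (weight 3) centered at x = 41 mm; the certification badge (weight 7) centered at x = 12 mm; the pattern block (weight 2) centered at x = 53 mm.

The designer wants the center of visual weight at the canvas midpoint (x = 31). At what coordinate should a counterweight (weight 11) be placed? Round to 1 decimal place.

With the counterweight, Σw becomes 4 + 3 + 7 + 2 + 11 = 27.
x: need Σw·x = 27·31 = 837. Existing = 4·40 + 3·41 + 7·12 + 2·53 = 473. Remainder 364 / 11 ≈ 33.09.

x ≈ 33.1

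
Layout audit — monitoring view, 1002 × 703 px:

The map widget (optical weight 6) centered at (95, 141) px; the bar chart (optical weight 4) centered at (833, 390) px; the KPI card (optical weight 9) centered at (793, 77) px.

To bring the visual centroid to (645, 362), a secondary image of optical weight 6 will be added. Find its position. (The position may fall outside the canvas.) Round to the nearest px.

(848, 992)

New total weight: (6 + 4 + 9) + 6 = 25.
x: need Σw·x = 25·645 = 16125. Existing = 6·95 + 4·833 + 9·793 = 11039. Remainder 5086 / 6 ≈ 847.67.
y: need Σw·y = 25·362 = 9050. Existing = 6·141 + 4·390 + 9·77 = 3099. Remainder 5951 / 6 ≈ 991.83.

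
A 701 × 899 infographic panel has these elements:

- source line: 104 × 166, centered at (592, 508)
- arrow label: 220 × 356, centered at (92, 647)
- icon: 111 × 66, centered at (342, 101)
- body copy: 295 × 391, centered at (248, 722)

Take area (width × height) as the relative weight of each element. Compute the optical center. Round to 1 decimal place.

(222.4, 657.3)

Areas: source line 104·166 = 17264, arrow label 220·356 = 78320, icon 111·66 = 7326, body copy 295·391 = 115345. Total weight = 218255.
Σw·x = 17264·592 + 78320·92 + 7326·342 + 115345·248 = 48536780, so x̄ = 48536780/218255 ≈ 222.39.
Σw·y = 17264·508 + 78320·647 + 7326·101 + 115345·722 = 143462168, so ȳ = 143462168/218255 ≈ 657.31.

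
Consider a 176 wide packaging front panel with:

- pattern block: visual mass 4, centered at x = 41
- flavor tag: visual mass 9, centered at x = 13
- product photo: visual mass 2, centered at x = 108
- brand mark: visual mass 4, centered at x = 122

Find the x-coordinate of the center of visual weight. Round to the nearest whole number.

Total weight = 4 + 9 + 2 + 4 = 19.
x: (4·41 + 9·13 + 2·108 + 4·122) / 19 = 985 / 19 ≈ 51.84

x ≈ 52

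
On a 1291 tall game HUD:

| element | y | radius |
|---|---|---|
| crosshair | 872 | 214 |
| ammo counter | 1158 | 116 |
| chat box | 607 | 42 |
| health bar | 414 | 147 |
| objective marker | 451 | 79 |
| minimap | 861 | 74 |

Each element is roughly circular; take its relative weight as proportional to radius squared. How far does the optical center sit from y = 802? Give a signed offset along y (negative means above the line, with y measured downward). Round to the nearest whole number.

≈ -28

r² weights: crosshair 214² = 45796, ammo counter 116² = 13456, chat box 42² = 1764, health bar 147² = 21609, objective marker 79² = 6241, minimap 74² = 5476. Total = 94342.
Σw·y = 45796·872 + 13456·1158 + 1764·607 + 21609·414 + 6241·451 + 5476·861 = 73062561, so ȳ = 73062561/94342 ≈ 774.44.
Against y = 802, that's 774.44 − 802 = -27.56.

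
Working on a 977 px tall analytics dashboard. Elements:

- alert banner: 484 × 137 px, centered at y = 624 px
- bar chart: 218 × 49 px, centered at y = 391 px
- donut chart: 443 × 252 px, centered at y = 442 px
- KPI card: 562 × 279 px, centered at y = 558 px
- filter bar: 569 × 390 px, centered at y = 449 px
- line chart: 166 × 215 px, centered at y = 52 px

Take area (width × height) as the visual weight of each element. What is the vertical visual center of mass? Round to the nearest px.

Areas → weights: alert banner 484·137 = 66308, bar chart 218·49 = 10682, donut chart 443·252 = 111636, KPI card 562·279 = 156798, filter bar 569·390 = 221910, line chart 166·215 = 35690; Σw = 603024.
y: moment 283882720 / weight 603024 ≈ 470.77

y ≈ 471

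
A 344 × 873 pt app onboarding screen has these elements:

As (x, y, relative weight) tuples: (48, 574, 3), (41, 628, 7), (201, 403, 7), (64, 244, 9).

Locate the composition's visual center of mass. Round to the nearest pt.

(93, 428)

Total weight = 3 + 7 + 7 + 9 = 26.
Σw·x = 3·48 + 7·41 + 7·201 + 9·64 = 2414, so x̄ = 2414/26 ≈ 92.85.
Σw·y = 3·574 + 7·628 + 7·403 + 9·244 = 11135, so ȳ = 11135/26 ≈ 428.27.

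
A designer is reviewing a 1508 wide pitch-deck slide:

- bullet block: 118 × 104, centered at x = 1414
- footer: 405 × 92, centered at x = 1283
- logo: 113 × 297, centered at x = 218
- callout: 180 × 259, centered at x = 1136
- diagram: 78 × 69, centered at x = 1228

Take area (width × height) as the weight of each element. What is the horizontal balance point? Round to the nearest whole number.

Taking area as weight: bullet block 118·104 = 12272, footer 405·92 = 37260, logo 113·297 = 33561, callout 180·259 = 46620, diagram 78·69 = 5382. Sum 135095.
x: (12272·1414 + 37260·1283 + 33561·218 + 46620·1136 + 5382·1228) / 135095 = 132042902 / 135095 ≈ 977.41

x ≈ 977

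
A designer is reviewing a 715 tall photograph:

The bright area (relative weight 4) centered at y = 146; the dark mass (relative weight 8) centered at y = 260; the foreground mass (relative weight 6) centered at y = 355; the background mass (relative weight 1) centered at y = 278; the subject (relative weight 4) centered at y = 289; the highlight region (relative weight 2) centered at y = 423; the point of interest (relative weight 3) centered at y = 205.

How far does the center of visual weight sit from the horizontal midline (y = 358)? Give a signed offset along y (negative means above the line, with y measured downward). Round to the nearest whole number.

Σw = 4 + 8 + 6 + 1 + 4 + 2 + 3 = 28.
Σw·y = 4·146 + 8·260 + 6·355 + 1·278 + 4·289 + 2·423 + 3·205 = 7689, so ȳ = 7689/28 ≈ 274.61.
Difference: 274.61 − 358 ≈ -83.39.

≈ -83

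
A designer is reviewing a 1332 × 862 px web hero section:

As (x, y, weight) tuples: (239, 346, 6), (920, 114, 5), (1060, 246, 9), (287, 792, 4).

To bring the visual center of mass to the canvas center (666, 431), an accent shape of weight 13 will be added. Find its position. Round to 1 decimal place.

(609.2, 609.2)

New total weight: (6 + 5 + 9 + 4) + 13 = 37.
x: target moment 37×666 = 24642; current 6·239 + 5·920 + 9·1060 + 4·287 = 16722; the accent shape supplies 7920, so x = 7920/13 ≈ 609.23.
y: target moment 37×431 = 15947; current 6·346 + 5·114 + 9·246 + 4·792 = 8028; the accent shape supplies 7919, so y = 7919/13 ≈ 609.15.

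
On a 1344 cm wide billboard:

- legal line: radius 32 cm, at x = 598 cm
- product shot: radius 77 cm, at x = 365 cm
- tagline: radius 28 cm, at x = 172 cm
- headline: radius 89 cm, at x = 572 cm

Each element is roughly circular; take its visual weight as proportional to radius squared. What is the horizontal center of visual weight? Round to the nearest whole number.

r² weights: legal line 32² = 1024, product shot 77² = 5929, tagline 28² = 784, headline 89² = 7921. Total = 15658.
Σw·x = 1024·598 + 5929·365 + 784·172 + 7921·572 = 7442097, so x̄ = 7442097/15658 ≈ 475.29.

x ≈ 475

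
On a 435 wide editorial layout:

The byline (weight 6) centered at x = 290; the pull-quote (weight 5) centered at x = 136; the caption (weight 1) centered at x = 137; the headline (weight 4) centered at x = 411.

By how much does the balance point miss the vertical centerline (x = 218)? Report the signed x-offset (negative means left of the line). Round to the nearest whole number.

≈ 45

Σw = 6 + 5 + 1 + 4 = 16.
Σw·x = 6·290 + 5·136 + 1·137 + 4·411 = 4201, so x̄ = 4201/16 ≈ 262.56.
Offset from x = 218: 262.56 − 218 ≈ 44.56.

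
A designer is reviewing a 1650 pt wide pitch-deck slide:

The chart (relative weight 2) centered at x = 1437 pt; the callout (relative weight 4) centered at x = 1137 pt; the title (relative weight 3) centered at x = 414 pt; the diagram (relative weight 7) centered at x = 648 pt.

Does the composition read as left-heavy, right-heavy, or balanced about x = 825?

balanced

Weights sum to 2 + 4 + 3 + 7 = 16.
x-moment: 2·1437 + 4·1137 + 3·414 + 7·648 = 13200; centroid 13200/16 ≈ 825.00.
The centroid 825.00 matches the midline at 825, so the layout is balanced.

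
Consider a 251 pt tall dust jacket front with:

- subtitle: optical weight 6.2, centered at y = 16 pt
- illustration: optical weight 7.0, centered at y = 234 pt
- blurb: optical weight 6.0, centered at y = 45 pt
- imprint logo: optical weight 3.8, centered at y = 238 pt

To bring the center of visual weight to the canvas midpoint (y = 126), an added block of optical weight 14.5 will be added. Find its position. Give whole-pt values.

y ≈ 125

After adding the added block, total weight = 6.2 + 7.0 + 6.0 + 3.8 + 14.5 = 37.5.
y: need Σw·y = 37.5·126 = 4725.0. Existing = 6.2·16 + 7.0·234 + 6.0·45 + 3.8·238 = 2911.6. Remainder 1813.4 / 14.5 ≈ 125.06.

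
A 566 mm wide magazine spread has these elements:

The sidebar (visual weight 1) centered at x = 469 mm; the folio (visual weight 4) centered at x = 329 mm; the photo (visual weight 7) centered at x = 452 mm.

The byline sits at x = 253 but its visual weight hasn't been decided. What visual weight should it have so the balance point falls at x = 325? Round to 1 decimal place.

Known weights sum to 1 + 4 + 7 = 12; their moment is 1·469 + 4·329 + 7·452 = 4949.
Set Σw·x/Σw = 325: (4949 + 253w) = 325·(12 + w).
So w = (325·12 − 4949)/(253 − 325) = -1049/-72 ≈ 14.57.

w ≈ 14.6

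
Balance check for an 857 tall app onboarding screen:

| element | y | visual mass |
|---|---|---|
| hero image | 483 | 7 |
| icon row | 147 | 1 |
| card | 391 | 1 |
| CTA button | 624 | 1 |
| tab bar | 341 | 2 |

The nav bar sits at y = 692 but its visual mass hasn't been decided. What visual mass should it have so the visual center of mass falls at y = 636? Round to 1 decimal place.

w ≈ 43.0

Existing Σw = 12 (7 + 1 + 1 + 1 + 2); existing moment 7·483 + 1·147 + 1·391 + 1·624 + 2·341 = 5225.
Set Σw·y/Σw = 636: (5225 + 692w) = 636·(12 + w).
So w = (636·12 − 5225)/(692 − 636) = 2407/56 ≈ 42.98.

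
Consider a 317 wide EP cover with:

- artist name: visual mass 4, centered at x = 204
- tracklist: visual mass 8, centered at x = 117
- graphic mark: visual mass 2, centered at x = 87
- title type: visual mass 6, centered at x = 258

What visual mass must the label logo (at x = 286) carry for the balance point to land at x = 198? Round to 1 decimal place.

w ≈ 5.5

Fixed elements: Σw = 4 + 8 + 2 + 6 = 20, Σw·x = 4·204 + 8·117 + 2·87 + 6·258 = 3474.
For the centroid to hit 198: (3474 + w·286) / (20 + w) = 198.
Solving: w = (198·20 − 3474) / (286 − 198) = 486 / 88 ≈ 5.52.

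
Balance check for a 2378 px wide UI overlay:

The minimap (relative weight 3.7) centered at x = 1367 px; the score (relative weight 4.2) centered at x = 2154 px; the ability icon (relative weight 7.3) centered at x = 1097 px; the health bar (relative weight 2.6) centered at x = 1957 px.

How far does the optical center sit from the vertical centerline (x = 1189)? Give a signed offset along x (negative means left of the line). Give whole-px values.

≈ 339 px

Total weight = 3.7 + 4.2 + 7.3 + 2.6 = 17.8.
x-moment: 3.7·1367 + 4.2·2154 + 7.3·1097 + 2.6·1957 = 27201.0; centroid 27201.0/17.8 ≈ 1528.15.
Offset from x = 1189: 1528.15 − 1189 ≈ 339.15.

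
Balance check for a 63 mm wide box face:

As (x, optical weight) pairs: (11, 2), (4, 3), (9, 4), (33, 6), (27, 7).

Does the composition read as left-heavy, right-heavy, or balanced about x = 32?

Weights sum to 2 + 3 + 4 + 6 + 7 = 22.
Σw·x = 2·11 + 3·4 + 4·9 + 6·33 + 7·27 = 457, so x̄ = 457/22 ≈ 20.77.
20.8 lies left of the midline 32, so the layout is left-heavy.

left-heavy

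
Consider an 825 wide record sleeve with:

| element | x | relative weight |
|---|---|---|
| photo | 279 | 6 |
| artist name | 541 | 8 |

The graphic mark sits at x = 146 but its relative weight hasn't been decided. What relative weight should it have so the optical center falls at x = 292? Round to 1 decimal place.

Known weights sum to 6 + 8 = 14; their moment is 6·279 + 8·541 = 6002.
Balance at x = 292 requires (6002 + w·146) / (14 + w) = 292.
Solving: w = (292·14 − 6002) / (146 − 292) = -1914 / -146 ≈ 13.11.

w ≈ 13.1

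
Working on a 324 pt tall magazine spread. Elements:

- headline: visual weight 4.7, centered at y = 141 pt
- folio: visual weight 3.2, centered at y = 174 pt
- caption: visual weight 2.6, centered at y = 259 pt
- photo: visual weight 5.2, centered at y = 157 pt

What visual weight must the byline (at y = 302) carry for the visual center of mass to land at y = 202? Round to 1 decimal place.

Fixed elements: Σw = 4.7 + 3.2 + 2.6 + 5.2 = 15.7, Σw·y = 4.7·141 + 3.2·174 + 2.6·259 + 5.2·157 = 2709.3.
For the centroid to hit 202: (2709.3 + w·302) / (15.7 + w) = 202.
Rearranging, w·(302 − 202) = 202·15.7 − 2709.3 = 462.1, so w ≈ 462.1/100 = 4.62.

w ≈ 4.6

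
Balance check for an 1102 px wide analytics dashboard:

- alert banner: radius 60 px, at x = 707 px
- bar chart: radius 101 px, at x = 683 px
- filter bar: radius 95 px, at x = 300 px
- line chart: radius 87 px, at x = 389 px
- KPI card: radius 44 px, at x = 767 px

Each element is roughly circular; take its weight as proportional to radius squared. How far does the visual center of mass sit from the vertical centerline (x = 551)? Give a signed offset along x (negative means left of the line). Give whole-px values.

r² weights: alert banner 60² = 3600, bar chart 101² = 10201, filter bar 95² = 9025, line chart 87² = 7569, KPI card 44² = 1936. Total = 32331.
x: (3600·707 + 10201·683 + 9025·300 + 7569·389 + 1936·767) / 32331 = 16649236 / 32331 ≈ 514.96
Against x = 551, that's 514.96 − 551 = -36.04.

≈ -36 px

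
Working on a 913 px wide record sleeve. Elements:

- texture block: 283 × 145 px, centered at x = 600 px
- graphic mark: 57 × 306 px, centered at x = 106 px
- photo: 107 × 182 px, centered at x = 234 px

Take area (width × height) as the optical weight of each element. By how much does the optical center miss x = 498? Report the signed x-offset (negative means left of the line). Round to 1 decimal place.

≈ -100.0 px

Areas: texture block 283·145 = 41035, graphic mark 57·306 = 17442, photo 107·182 = 19474. Total weight = 77951.
x: (41035·600 + 17442·106 + 19474·234) / 77951 = 31026768 / 77951 ≈ 398.03
Against x = 498, that's 398.03 − 498 = -99.97.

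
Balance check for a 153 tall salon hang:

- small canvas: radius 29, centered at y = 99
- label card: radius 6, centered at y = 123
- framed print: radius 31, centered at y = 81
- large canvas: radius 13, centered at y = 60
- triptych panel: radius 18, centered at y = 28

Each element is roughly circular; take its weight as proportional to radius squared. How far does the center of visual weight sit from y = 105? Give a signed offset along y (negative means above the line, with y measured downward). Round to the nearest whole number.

r² weights: small canvas 29² = 841, label card 6² = 36, framed print 31² = 961, large canvas 13² = 169, triptych panel 18² = 324. Total = 2331.
Σw·y = 841·99 + 36·123 + 961·81 + 169·60 + 324·28 = 184740, so ȳ = 184740/2331 ≈ 79.25.
Difference: 79.25 − 105 ≈ -25.75.

≈ -26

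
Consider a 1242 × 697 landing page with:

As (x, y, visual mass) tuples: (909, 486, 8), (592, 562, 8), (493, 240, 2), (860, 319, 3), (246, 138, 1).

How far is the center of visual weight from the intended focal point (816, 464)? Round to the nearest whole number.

≈ 98

Total weight = 8 + 8 + 2 + 3 + 1 = 22.
x: (8·909 + 8·592 + 2·493 + 3·860 + 1·246) / 22 = 15820 / 22 ≈ 719.09
y: (8·486 + 8·562 + 2·240 + 3·319 + 1·138) / 22 = 9959 / 22 ≈ 452.68
Offset from (816, 464): Δx ≈ -96.91, Δy ≈ -11.32; distance = √(Δx² + Δy²) ≈ 97.57.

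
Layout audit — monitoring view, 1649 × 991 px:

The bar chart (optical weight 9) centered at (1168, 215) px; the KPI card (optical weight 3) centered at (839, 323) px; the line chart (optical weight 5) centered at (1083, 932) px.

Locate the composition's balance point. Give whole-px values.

(1085, 445)

Σw = 9 + 3 + 5 = 17.
x: (9·1168 + 3·839 + 5·1083) / 17 = 18444 / 17 ≈ 1084.94
y: (9·215 + 3·323 + 5·932) / 17 = 7564 / 17 ≈ 444.94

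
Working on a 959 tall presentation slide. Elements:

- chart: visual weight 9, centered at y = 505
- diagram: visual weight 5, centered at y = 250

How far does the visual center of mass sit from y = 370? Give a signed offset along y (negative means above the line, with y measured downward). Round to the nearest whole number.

≈ 44

Total weight = 9 + 5 = 14.
y-moment: 9·505 + 5·250 = 5795; centroid 5795/14 ≈ 413.93.
Offset from y = 370: 413.93 − 370 ≈ 43.93.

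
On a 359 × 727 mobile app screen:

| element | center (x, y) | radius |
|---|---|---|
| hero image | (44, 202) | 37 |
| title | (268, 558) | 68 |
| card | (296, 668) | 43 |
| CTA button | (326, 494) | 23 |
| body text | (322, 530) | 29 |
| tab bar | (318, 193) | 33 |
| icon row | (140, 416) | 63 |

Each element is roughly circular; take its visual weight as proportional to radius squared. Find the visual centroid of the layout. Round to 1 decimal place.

r² weights: hero image 37² = 1369, title 68² = 4624, card 43² = 1849, CTA button 23² = 529, body text 29² = 841, tab bar 33² = 1089, icon row 63² = 3969. Total = 14270.
x: (1369·44 + 4624·268 + 1849·296 + 529·326 + 841·322 + 1089·318 + 3969·140) / 14270 = 3191990 / 14270 ≈ 223.69
y: (1369·202 + 4624·558 + 1849·668 + 529·494 + 841·530 + 1089·193 + 3969·416) / 14270 = 6660199 / 14270 ≈ 466.73

(223.7, 466.7)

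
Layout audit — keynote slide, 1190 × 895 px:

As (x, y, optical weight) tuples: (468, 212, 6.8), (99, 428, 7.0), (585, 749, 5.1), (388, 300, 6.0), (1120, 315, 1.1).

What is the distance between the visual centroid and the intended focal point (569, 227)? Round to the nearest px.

Weights sum to 6.8 + 7.0 + 5.1 + 6.0 + 1.1 = 26.0.
Σw·x = 6.8·468 + 7.0·99 + 5.1·585 + 6.0·388 + 1.1·1120 = 10418.9, so x̄ = 10418.9/26.0 ≈ 400.73.
Σw·y = 6.8·212 + 7.0·428 + 5.1·749 + 6.0·300 + 1.1·315 = 10404.0, so ȳ = 10404.0/26.0 ≈ 400.15.
Relative to (569, 227): Δ = (-168.27, 173.15); |Δ| = √(-168.27² + 173.15²) ≈ 241.45.

≈ 241 px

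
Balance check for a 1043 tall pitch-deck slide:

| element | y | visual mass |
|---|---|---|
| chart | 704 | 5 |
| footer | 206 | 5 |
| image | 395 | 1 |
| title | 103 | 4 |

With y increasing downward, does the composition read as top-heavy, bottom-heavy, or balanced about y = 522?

top-heavy

Total weight = 5 + 5 + 1 + 4 = 15.
y: (5·704 + 5·206 + 1·395 + 4·103) / 15 = 5357 / 15 ≈ 357.13
357.1 vs midline 522 → top-heavy.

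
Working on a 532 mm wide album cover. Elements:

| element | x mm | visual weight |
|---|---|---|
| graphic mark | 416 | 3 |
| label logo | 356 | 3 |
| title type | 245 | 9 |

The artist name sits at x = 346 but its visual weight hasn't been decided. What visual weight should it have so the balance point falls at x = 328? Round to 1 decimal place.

w ≈ 22.2

Fixed elements: Σw = 3 + 3 + 9 = 15, Σw·x = 3·416 + 3·356 + 9·245 = 4521.
Balance at x = 328 requires (4521 + w·346) / (15 + w) = 328.
Solving: w = (328·15 − 4521) / (346 − 328) = 399 / 18 ≈ 22.17.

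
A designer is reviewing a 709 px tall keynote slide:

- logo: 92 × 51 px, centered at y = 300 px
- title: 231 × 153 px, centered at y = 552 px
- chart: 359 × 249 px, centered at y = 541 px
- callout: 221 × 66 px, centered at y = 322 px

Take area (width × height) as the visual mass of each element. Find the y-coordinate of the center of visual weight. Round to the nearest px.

y ≈ 514

Taking area as weight: logo 92·51 = 4692, title 231·153 = 35343, chart 359·249 = 89391, callout 221·66 = 14586. Sum 144012.
y-moment: 4692·300 + 35343·552 + 89391·541 + 14586·322 = 73974159; centroid 73974159/144012 ≈ 513.67.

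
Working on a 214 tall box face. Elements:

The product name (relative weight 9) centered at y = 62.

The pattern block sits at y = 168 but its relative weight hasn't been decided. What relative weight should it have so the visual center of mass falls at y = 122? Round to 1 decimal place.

w ≈ 11.7

Known: weight 9 with moment 9·62 = 558.
Set Σw·y/Σw = 122: (558 + 168w) = 122·(9 + w).
Solving: w = (122·9 − 558) / (168 − 122) = 540 / 46 ≈ 11.74.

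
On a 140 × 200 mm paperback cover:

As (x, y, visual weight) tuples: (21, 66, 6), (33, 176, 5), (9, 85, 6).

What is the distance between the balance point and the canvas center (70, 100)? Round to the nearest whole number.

Σw = 6 + 5 + 6 = 17.
x: (6·21 + 5·33 + 6·9) / 17 = 345 / 17 ≈ 20.29
y: (6·66 + 5·176 + 6·85) / 17 = 1786 / 17 ≈ 105.06
From (70, 100): dx = -49.71, dy = 5.06, so the distance is √(dx²+dy²) ≈ 49.96.

≈ 50 mm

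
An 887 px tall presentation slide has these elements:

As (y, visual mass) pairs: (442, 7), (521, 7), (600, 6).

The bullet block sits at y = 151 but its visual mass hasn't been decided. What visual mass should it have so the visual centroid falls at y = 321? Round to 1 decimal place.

Existing Σw = 20 (7 + 7 + 6); existing moment 7·442 + 7·521 + 6·600 = 10341.
For the centroid to hit 321: (10341 + w·151) / (20 + w) = 321.
Rearranging, w·(151 − 321) = 321·20 − 10341 = -3921, so w ≈ -3921/-170 = 23.06.

w ≈ 23.1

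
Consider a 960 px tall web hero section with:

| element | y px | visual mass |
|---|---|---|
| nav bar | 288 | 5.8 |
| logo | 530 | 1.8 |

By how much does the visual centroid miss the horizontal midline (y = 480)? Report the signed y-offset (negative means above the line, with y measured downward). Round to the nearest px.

Σw = 5.8 + 1.8 = 7.6.
Σw·y = 5.8·288 + 1.8·530 = 2624.4, so ȳ = 2624.4/7.6 ≈ 345.32.
Against y = 480, that's 345.32 − 480 = -134.68.

≈ -135 px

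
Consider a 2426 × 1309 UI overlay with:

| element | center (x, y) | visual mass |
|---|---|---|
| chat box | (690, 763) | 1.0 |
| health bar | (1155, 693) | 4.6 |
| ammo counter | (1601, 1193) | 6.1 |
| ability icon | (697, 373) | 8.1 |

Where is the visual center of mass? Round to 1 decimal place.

(1081.6, 719.7)

Weights sum to 1.0 + 4.6 + 6.1 + 8.1 = 19.8.
x: (1.0·690 + 4.6·1155 + 6.1·1601 + 8.1·697) / 19.8 = 21414.8 / 19.8 ≈ 1081.56
y: (1.0·763 + 4.6·693 + 6.1·1193 + 8.1·373) / 19.8 = 14249.4 / 19.8 ≈ 719.67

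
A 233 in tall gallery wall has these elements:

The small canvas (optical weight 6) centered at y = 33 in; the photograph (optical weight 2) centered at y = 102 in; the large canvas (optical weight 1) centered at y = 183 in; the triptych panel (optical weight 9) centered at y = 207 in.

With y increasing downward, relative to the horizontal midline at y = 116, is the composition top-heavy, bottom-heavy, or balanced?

bottom-heavy

Weights sum to 6 + 2 + 1 + 9 = 18.
Σw·y = 6·33 + 2·102 + 1·183 + 9·207 = 2448, so ȳ = 2448/18 ≈ 136.00.
136.0 lies below (larger y than) the midline 116, so the layout is bottom-heavy.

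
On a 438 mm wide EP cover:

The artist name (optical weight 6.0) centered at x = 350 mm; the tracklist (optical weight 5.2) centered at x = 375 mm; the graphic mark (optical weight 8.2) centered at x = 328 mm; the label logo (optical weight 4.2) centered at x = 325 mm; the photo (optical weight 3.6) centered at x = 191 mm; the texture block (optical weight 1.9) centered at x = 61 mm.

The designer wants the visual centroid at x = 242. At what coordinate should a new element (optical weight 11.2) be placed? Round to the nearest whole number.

x ≈ 75

After adding the new element, total weight = 6.0 + 5.2 + 8.2 + 4.2 + 3.6 + 1.9 + 11.2 = 40.3.
x: target moment 40.3×242 = 9752.6; current 6.0·350 + 5.2·375 + 8.2·328 + 4.2·325 + 3.6·191 + 1.9·61 = 8908.1; the new element supplies 844.5, so x = 844.5/11.2 ≈ 75.40.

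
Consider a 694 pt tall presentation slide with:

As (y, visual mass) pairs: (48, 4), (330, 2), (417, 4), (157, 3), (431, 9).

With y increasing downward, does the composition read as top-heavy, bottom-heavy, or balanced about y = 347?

top-heavy

Weights sum to 4 + 2 + 4 + 3 + 9 = 22.
y: (4·48 + 2·330 + 4·417 + 3·157 + 9·431) / 22 = 6870 / 22 ≈ 312.27
Since 312.3 is above (smaller y than) 347, the composition reads top-heavy.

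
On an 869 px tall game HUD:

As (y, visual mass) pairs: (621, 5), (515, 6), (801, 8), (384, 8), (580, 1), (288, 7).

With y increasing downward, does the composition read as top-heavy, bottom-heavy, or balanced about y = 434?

bottom-heavy

Σw = 5 + 6 + 8 + 8 + 1 + 7 = 35.
Σw·y = 18271; ȳ = 18271/35 ≈ 522.03.
Since 522.0 is below (larger y than) 434, the composition reads bottom-heavy.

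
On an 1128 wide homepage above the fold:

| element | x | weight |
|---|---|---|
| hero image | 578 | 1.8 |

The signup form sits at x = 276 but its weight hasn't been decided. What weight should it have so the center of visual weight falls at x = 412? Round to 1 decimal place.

Known: weight 1.8 with moment 1.8·578 = 1040.4.
For the centroid to hit 412: (1040.4 + w·276) / (1.8 + w) = 412.
So w = (412·1.8 − 1040.4)/(276 − 412) = -298.8/-136 ≈ 2.20.

w ≈ 2.2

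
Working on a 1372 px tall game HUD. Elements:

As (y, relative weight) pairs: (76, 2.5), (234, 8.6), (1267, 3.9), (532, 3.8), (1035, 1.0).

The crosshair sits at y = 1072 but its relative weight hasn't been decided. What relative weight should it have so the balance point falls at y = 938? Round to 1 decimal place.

w ≈ 62.5

Existing Σw = 19.8 (2.5 + 8.6 + 3.9 + 3.8 + 1.0); existing moment 2.5·76 + 8.6·234 + 3.9·1267 + 3.8·532 + 1.0·1035 = 10200.3.
For the centroid to hit 938: (10200.3 + w·1072) / (19.8 + w) = 938.
So w = (938·19.8 − 10200.3)/(1072 − 938) = 8372.1/134 ≈ 62.48.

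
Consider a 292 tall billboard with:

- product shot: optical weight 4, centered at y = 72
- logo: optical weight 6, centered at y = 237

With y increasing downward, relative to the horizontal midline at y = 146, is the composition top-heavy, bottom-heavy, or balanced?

bottom-heavy

Σw = 4 + 6 = 10.
y-moment: 4·72 + 6·237 = 1710; centroid 1710/10 ≈ 171.00.
Since 171.0 is below (larger y than) 146, the composition reads bottom-heavy.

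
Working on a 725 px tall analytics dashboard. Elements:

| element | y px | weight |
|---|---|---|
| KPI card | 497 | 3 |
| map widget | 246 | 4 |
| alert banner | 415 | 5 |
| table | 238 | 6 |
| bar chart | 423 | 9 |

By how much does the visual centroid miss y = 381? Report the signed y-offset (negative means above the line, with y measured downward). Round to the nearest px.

Weights sum to 3 + 4 + 5 + 6 + 9 = 27.
y: (3·497 + 4·246 + 5·415 + 6·238 + 9·423) / 27 = 9785 / 27 ≈ 362.41
Difference: 362.41 − 381 ≈ -18.59.

≈ -19 px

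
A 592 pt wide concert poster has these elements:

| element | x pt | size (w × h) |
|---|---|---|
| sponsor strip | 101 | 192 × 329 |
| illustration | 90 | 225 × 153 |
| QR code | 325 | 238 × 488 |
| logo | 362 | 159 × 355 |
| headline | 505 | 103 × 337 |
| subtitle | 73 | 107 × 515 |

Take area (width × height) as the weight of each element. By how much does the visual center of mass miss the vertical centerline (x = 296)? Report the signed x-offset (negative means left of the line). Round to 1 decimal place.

≈ -48.2 pt

Areas → weights: sponsor strip 192·329 = 63168, illustration 225·153 = 34425, QR code 238·488 = 116144, logo 159·355 = 56445, headline 103·337 = 34711, subtitle 107·515 = 55105; Σw = 359998.
x-moment: 63168·101 + 34425·90 + 116144·325 + 56445·362 + 34711·505 + 55105·73 = 89209828; centroid 89209828/359998 ≈ 247.81.
Offset from x = 296: 247.81 − 296 ≈ -48.19.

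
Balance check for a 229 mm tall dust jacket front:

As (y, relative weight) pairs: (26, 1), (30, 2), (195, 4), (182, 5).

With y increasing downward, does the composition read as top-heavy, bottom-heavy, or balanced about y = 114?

Total weight = 1 + 2 + 4 + 5 = 12.
y: (1·26 + 2·30 + 4·195 + 5·182) / 12 = 1776 / 12 ≈ 148.00
148.0 vs midline 114 → bottom-heavy.

bottom-heavy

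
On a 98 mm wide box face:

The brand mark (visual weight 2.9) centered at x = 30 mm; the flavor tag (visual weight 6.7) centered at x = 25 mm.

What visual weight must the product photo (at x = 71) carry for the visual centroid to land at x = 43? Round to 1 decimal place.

w ≈ 5.7

Existing Σw = 9.6 (2.9 + 6.7); existing moment 2.9·30 + 6.7·25 = 254.5.
For the centroid to hit 43: (254.5 + w·71) / (9.6 + w) = 43.
Rearranging, w·(71 − 43) = 43·9.6 − 254.5 = 158.3, so w ≈ 158.3/28 = 5.65.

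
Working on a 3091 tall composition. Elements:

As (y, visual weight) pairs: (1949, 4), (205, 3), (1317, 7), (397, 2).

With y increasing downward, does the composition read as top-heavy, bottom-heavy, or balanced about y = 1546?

Σw = 4 + 3 + 7 + 2 = 16.
y-moment: 4·1949 + 3·205 + 7·1317 + 2·397 = 18424; centroid 18424/16 ≈ 1151.50.
1151.5 lies above (smaller y than) the midline 1546, so the layout is top-heavy.

top-heavy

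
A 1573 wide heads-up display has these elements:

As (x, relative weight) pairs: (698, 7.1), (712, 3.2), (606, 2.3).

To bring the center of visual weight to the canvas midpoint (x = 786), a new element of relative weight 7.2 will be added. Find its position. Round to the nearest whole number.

x ≈ 963

With the new element, Σw becomes 7.1 + 3.2 + 2.3 + 7.2 = 19.8.
Along x: (8628.0 + 7.2·x) / 19.8 = 786 (existing moment 7.1·698 + 3.2·712 + 2.3·606 = 8628.0) ⇒ x = (15562.8 − 8628.0) / 7.2 ≈ 963.17.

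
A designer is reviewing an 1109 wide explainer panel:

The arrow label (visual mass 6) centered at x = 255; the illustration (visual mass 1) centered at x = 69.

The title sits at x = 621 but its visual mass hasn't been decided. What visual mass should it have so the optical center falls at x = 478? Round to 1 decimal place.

w ≈ 12.2

Existing Σw = 7 (6 + 1); existing moment 6·255 + 1·69 = 1599.
Set Σw·x/Σw = 478: (1599 + 621w) = 478·(7 + w).
Solving: w = (478·7 − 1599) / (621 − 478) = 1747 / 143 ≈ 12.22.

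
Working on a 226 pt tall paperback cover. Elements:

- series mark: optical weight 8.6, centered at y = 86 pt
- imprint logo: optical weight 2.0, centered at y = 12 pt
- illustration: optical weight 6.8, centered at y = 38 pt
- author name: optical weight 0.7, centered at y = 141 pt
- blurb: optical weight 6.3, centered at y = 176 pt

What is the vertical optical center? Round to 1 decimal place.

y ≈ 91.4

Weights sum to 8.6 + 2.0 + 6.8 + 0.7 + 6.3 = 24.4.
y: (8.6·86 + 2.0·12 + 6.8·38 + 0.7·141 + 6.3·176) / 24.4 = 2229.5 / 24.4 ≈ 91.37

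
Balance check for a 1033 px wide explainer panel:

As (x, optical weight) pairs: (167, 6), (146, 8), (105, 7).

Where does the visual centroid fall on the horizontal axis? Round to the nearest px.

x ≈ 138

Total weight = 6 + 8 + 7 = 21.
Σw·x = 6·167 + 8·146 + 7·105 = 2905, so x̄ = 2905/21 ≈ 138.33.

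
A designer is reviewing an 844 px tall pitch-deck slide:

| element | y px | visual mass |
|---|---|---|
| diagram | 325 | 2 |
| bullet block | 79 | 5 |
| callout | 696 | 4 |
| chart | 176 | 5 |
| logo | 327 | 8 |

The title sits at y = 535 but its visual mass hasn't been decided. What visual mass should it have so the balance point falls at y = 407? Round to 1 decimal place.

Known weights sum to 2 + 5 + 4 + 5 + 8 = 24; their moment is 2·325 + 5·79 + 4·696 + 5·176 + 8·327 = 7325.
For the centroid to hit 407: (7325 + w·535) / (24 + w) = 407.
Rearranging, w·(535 − 407) = 407·24 − 7325 = 2443, so w ≈ 2443/128 = 19.09.

w ≈ 19.1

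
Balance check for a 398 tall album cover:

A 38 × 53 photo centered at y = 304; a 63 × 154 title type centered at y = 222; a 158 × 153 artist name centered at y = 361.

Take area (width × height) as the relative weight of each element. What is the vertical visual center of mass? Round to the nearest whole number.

Areas: photo 38·53 = 2014, title type 63·154 = 9702, artist name 158·153 = 24174. Total weight = 35890.
y-moment: 2014·304 + 9702·222 + 24174·361 = 11492914; centroid 11492914/35890 ≈ 320.23.

y ≈ 320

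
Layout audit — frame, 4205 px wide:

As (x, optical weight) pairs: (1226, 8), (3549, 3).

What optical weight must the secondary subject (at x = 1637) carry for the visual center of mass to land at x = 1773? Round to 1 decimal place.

Known weights sum to 8 + 3 = 11; their moment is 8·1226 + 3·3549 = 20455.
Balance at x = 1773 requires (20455 + w·1637) / (11 + w) = 1773.
Solving: w = (1773·11 − 20455) / (1637 − 1773) = -952 / -136 ≈ 7.00.

w ≈ 7.0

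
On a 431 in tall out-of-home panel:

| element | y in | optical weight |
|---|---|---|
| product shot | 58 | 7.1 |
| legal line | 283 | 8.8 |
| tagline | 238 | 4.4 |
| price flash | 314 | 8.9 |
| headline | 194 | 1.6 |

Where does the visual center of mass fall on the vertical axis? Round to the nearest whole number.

y ≈ 229

Total weight = 7.1 + 8.8 + 4.4 + 8.9 + 1.6 = 30.8.
Σw·y = 7.1·58 + 8.8·283 + 4.4·238 + 8.9·314 + 1.6·194 = 7054.4, so ȳ = 7054.4/30.8 ≈ 229.04.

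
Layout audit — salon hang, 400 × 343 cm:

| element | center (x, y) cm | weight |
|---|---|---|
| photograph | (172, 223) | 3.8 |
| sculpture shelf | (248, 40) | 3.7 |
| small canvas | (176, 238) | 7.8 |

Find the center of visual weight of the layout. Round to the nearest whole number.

(192, 186)

Σw = 3.8 + 3.7 + 7.8 = 15.3.
x-moment: 3.8·172 + 3.7·248 + 7.8·176 = 2944.0; centroid 2944.0/15.3 ≈ 192.42.
y-moment: 3.8·223 + 3.7·40 + 7.8·238 = 2851.8; centroid 2851.8/15.3 ≈ 186.39.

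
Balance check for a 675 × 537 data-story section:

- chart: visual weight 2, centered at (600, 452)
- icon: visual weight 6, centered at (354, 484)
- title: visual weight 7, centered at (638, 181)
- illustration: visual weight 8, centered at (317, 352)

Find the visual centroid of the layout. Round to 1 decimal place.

(449.0, 343.1)

Σw = 2 + 6 + 7 + 8 = 23.
x: (2·600 + 6·354 + 7·638 + 8·317) / 23 = 10326 / 23 ≈ 448.96
y: (2·452 + 6·484 + 7·181 + 8·352) / 23 = 7891 / 23 ≈ 343.09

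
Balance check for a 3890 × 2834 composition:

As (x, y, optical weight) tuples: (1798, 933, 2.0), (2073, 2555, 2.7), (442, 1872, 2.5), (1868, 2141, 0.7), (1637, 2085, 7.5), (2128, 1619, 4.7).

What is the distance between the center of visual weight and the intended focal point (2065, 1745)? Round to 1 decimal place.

Σw = 2.0 + 2.7 + 2.5 + 0.7 + 7.5 + 4.7 = 20.1.
x: moment 33884.8 / weight 20.1 ≈ 1685.81
y: moment 38190.0 / weight 20.1 ≈ 1900.00
Offset from (2065, 1745): Δx ≈ -379.19, Δy ≈ 155.00; distance = √(Δx² + Δy²) ≈ 409.65.

≈ 409.6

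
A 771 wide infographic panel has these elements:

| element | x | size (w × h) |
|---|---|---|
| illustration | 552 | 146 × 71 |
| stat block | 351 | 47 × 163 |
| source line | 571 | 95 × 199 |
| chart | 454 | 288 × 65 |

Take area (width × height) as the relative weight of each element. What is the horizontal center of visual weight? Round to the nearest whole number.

x ≈ 498

Areas → weights: illustration 146·71 = 10366, stat block 47·163 = 7661, source line 95·199 = 18905, chart 288·65 = 18720; Σw = 55652.
x: (10366·552 + 7661·351 + 18905·571 + 18720·454) / 55652 = 27704678 / 55652 ≈ 497.82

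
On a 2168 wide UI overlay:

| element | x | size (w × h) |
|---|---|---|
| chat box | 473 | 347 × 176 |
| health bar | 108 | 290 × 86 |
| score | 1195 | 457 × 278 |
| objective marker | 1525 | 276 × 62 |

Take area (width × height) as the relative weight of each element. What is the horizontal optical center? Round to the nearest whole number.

x ≈ 910

Taking area as weight: chat box 347·176 = 61072, health bar 290·86 = 24940, score 457·278 = 127046, objective marker 276·62 = 17112. Sum 230170.
x: (61072·473 + 24940·108 + 127046·1195 + 17112·1525) / 230170 = 209496346 / 230170 ≈ 910.18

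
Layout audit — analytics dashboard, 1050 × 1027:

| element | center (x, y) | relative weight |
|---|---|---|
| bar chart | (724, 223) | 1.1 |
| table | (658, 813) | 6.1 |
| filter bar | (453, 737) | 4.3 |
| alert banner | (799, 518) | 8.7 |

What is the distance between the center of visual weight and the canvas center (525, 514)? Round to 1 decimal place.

≈ 197.2

Weights sum to 1.1 + 6.1 + 4.3 + 8.7 = 20.2.
x-moment: 1.1·724 + 6.1·658 + 4.3·453 + 8.7·799 = 13709.4; centroid 13709.4/20.2 ≈ 678.68.
y-moment: 1.1·223 + 6.1·813 + 4.3·737 + 8.7·518 = 12880.3; centroid 12880.3/20.2 ≈ 637.64.
From (525, 514): dx = 153.68, dy = 123.64, so the distance is √(dx²+dy²) ≈ 197.24.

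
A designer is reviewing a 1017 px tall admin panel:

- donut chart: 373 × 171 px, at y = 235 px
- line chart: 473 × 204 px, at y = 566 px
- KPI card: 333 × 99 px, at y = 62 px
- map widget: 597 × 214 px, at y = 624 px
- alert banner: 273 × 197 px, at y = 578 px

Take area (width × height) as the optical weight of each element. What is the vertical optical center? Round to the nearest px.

Areas → weights: donut chart 373·171 = 63783, line chart 473·204 = 96492, KPI card 333·99 = 32967, map widget 597·214 = 127758, alert banner 273·197 = 53781; Σw = 374781.
y: (63783·235 + 96492·566 + 32967·62 + 127758·624 + 53781·578) / 374781 = 182453841 / 374781 ≈ 486.83

y ≈ 487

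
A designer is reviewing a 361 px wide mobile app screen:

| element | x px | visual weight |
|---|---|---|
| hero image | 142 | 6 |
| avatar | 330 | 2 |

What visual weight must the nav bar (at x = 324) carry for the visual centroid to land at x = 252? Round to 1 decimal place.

w ≈ 7.0

Known weights sum to 6 + 2 = 8; their moment is 6·142 + 2·330 = 1512.
Balance at x = 252 requires (1512 + w·324) / (8 + w) = 252.
Solving: w = (252·8 − 1512) / (324 − 252) = 504 / 72 ≈ 7.00.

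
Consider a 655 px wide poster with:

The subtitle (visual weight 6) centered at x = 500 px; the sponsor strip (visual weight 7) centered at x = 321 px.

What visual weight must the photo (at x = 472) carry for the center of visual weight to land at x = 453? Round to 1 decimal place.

w ≈ 33.8

Fixed elements: Σw = 6 + 7 = 13, Σw·x = 6·500 + 7·321 = 5247.
Balance at x = 453 requires (5247 + w·472) / (13 + w) = 453.
Rearranging, w·(472 − 453) = 453·13 − 5247 = 642, so w ≈ 642/19 = 33.79.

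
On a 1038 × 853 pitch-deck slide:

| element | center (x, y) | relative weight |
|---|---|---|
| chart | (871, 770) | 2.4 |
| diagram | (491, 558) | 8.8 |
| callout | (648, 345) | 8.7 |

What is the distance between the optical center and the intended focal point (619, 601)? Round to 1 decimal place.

Weights sum to 2.4 + 8.8 + 8.7 = 19.9.
x-moment: 2.4·871 + 8.8·491 + 8.7·648 = 12048.8; centroid 12048.8/19.9 ≈ 605.47.
y-moment: 2.4·770 + 8.8·558 + 8.7·345 = 9759.9; centroid 9759.9/19.9 ≈ 490.45.
Relative to (619, 601): Δ = (-13.53, -110.55); |Δ| = √(-13.53² + -110.55²) ≈ 111.38.

≈ 111.4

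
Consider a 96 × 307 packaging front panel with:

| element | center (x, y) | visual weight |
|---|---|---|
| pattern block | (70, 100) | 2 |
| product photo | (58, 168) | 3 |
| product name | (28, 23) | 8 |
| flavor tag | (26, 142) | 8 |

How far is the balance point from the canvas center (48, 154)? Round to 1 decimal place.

≈ 59.0

Total weight = 2 + 3 + 8 + 8 = 21.
x: (2·70 + 3·58 + 8·28 + 8·26) / 21 = 746 / 21 ≈ 35.52
y: (2·100 + 3·168 + 8·23 + 8·142) / 21 = 2024 / 21 ≈ 96.38
From (48, 154): dx = -12.48, dy = -57.62, so the distance is √(dx²+dy²) ≈ 58.95.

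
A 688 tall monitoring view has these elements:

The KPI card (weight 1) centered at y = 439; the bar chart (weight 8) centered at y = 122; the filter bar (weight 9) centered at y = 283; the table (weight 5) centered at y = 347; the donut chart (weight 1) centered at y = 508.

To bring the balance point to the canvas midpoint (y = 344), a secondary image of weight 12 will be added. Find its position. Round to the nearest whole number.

New total weight: (1 + 8 + 9 + 5 + 1) + 12 = 36.
Along y: (6205 + 12·y) / 36 = 344 (existing moment 1·439 + 8·122 + 9·283 + 5·347 + 1·508 = 6205) ⇒ y = (12384 − 6205) / 12 ≈ 514.92.

y ≈ 515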